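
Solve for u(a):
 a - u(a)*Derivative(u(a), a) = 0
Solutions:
 u(a) = -sqrt(C1 + a^2)
 u(a) = sqrt(C1 + a^2)


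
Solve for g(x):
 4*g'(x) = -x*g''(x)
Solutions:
 g(x) = C1 + C2/x^3


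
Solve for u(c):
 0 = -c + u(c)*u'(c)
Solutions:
 u(c) = -sqrt(C1 + c^2)
 u(c) = sqrt(C1 + c^2)


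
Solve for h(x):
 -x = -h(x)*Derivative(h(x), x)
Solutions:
 h(x) = -sqrt(C1 + x^2)
 h(x) = sqrt(C1 + x^2)


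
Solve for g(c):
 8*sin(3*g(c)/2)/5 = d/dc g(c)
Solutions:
 -8*c/5 + log(cos(3*g(c)/2) - 1)/3 - log(cos(3*g(c)/2) + 1)/3 = C1


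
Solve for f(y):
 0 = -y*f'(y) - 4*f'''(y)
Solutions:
 f(y) = C1 + Integral(C2*airyai(-2^(1/3)*y/2) + C3*airybi(-2^(1/3)*y/2), y)


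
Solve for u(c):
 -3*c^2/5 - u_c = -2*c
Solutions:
 u(c) = C1 - c^3/5 + c^2


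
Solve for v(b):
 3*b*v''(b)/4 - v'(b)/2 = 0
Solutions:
 v(b) = C1 + C2*b^(5/3)


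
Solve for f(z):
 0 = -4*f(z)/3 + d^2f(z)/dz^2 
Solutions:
 f(z) = C1*exp(-2*sqrt(3)*z/3) + C2*exp(2*sqrt(3)*z/3)


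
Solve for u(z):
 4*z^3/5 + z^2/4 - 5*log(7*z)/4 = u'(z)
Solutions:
 u(z) = C1 + z^4/5 + z^3/12 - 5*z*log(z)/4 - 5*z*log(7)/4 + 5*z/4


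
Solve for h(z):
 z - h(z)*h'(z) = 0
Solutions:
 h(z) = -sqrt(C1 + z^2)
 h(z) = sqrt(C1 + z^2)


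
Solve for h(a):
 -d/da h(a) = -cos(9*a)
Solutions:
 h(a) = C1 + sin(9*a)/9


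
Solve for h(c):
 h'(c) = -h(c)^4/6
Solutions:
 h(c) = 2^(1/3)*(1/(C1 + c))^(1/3)
 h(c) = 2^(1/3)*(-1 - sqrt(3)*I)*(1/(C1 + c))^(1/3)/2
 h(c) = 2^(1/3)*(-1 + sqrt(3)*I)*(1/(C1 + c))^(1/3)/2


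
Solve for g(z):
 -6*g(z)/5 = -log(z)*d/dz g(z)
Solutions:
 g(z) = C1*exp(6*li(z)/5)


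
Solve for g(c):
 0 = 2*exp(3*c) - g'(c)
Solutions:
 g(c) = C1 + 2*exp(3*c)/3


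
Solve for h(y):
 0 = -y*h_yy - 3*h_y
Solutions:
 h(y) = C1 + C2/y^2


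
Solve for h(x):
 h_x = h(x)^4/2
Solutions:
 h(x) = 2^(1/3)*(-1/(C1 + 3*x))^(1/3)
 h(x) = 2^(1/3)*(-1/(C1 + x))^(1/3)*(-3^(2/3) - 3*3^(1/6)*I)/6
 h(x) = 2^(1/3)*(-1/(C1 + x))^(1/3)*(-3^(2/3) + 3*3^(1/6)*I)/6


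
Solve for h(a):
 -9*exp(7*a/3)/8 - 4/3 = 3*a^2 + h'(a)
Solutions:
 h(a) = C1 - a^3 - 4*a/3 - 27*exp(7*a/3)/56


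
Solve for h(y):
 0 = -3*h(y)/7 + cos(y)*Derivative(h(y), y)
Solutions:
 h(y) = C1*(sin(y) + 1)^(3/14)/(sin(y) - 1)^(3/14)


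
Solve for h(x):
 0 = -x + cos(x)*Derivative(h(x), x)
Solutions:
 h(x) = C1 + Integral(x/cos(x), x)


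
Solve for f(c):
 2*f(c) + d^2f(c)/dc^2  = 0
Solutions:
 f(c) = C1*sin(sqrt(2)*c) + C2*cos(sqrt(2)*c)


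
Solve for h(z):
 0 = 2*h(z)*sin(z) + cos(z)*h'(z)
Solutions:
 h(z) = C1*cos(z)^2


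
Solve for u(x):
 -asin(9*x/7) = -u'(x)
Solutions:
 u(x) = C1 + x*asin(9*x/7) + sqrt(49 - 81*x^2)/9


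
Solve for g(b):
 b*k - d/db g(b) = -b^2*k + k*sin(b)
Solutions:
 g(b) = C1 + b^3*k/3 + b^2*k/2 + k*cos(b)


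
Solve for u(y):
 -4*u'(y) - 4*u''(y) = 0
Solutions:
 u(y) = C1 + C2*exp(-y)


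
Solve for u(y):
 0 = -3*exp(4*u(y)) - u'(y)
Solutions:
 u(y) = log(-I*(1/(C1 + 12*y))^(1/4))
 u(y) = log(I*(1/(C1 + 12*y))^(1/4))
 u(y) = log(-(1/(C1 + 12*y))^(1/4))
 u(y) = log(1/(C1 + 12*y))/4


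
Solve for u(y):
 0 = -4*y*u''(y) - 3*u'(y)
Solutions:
 u(y) = C1 + C2*y^(1/4)


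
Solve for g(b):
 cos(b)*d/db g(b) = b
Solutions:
 g(b) = C1 + Integral(b/cos(b), b)


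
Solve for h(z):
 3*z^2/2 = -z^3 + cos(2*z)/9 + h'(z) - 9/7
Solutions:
 h(z) = C1 + z^4/4 + z^3/2 + 9*z/7 - sin(2*z)/18


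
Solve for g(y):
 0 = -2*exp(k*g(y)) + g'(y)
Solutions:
 g(y) = Piecewise((log(-1/(C1*k + 2*k*y))/k, Ne(k, 0)), (nan, True))
 g(y) = Piecewise((C1 + 2*y, Eq(k, 0)), (nan, True))


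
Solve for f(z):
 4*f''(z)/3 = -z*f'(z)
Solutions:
 f(z) = C1 + C2*erf(sqrt(6)*z/4)


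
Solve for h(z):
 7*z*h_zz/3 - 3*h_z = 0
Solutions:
 h(z) = C1 + C2*z^(16/7)


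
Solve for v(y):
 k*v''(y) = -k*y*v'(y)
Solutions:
 v(y) = C1 + C2*erf(sqrt(2)*y/2)


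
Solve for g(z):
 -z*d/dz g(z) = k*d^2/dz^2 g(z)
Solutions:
 g(z) = C1 + C2*sqrt(k)*erf(sqrt(2)*z*sqrt(1/k)/2)


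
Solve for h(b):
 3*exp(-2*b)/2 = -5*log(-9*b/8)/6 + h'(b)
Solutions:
 h(b) = C1 + 5*b*log(-b)/6 + 5*b*(-3*log(2) - 1 + 2*log(3))/6 - 3*exp(-2*b)/4


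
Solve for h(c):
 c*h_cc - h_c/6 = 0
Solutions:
 h(c) = C1 + C2*c^(7/6)


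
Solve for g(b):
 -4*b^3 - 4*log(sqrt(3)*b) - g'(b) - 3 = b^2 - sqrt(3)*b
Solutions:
 g(b) = C1 - b^4 - b^3/3 + sqrt(3)*b^2/2 - 4*b*log(b) - b*log(9) + b


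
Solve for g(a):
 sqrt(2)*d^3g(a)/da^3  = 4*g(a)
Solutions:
 g(a) = C3*exp(sqrt(2)*a) + (C1*sin(sqrt(6)*a/2) + C2*cos(sqrt(6)*a/2))*exp(-sqrt(2)*a/2)


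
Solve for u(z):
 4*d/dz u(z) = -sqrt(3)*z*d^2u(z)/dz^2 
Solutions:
 u(z) = C1 + C2*z^(1 - 4*sqrt(3)/3)


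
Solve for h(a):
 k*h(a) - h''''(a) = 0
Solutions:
 h(a) = C1*exp(-a*k^(1/4)) + C2*exp(a*k^(1/4)) + C3*exp(-I*a*k^(1/4)) + C4*exp(I*a*k^(1/4))


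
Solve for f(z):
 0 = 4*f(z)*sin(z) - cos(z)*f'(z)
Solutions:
 f(z) = C1/cos(z)^4


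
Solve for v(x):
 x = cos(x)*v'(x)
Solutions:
 v(x) = C1 + Integral(x/cos(x), x)


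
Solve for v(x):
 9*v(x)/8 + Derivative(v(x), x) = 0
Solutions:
 v(x) = C1*exp(-9*x/8)


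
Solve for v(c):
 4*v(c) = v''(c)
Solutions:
 v(c) = C1*exp(-2*c) + C2*exp(2*c)


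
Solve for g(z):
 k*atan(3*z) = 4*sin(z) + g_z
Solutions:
 g(z) = C1 + k*(z*atan(3*z) - log(9*z^2 + 1)/6) + 4*cos(z)


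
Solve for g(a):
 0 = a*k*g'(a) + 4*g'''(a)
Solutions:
 g(a) = C1 + Integral(C2*airyai(2^(1/3)*a*(-k)^(1/3)/2) + C3*airybi(2^(1/3)*a*(-k)^(1/3)/2), a)


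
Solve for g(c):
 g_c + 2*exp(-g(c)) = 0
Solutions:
 g(c) = log(C1 - 2*c)


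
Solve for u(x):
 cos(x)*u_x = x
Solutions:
 u(x) = C1 + Integral(x/cos(x), x)


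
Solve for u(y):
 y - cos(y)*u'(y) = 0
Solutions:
 u(y) = C1 + Integral(y/cos(y), y)


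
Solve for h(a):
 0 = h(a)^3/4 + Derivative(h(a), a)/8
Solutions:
 h(a) = -sqrt(2)*sqrt(-1/(C1 - 2*a))/2
 h(a) = sqrt(2)*sqrt(-1/(C1 - 2*a))/2


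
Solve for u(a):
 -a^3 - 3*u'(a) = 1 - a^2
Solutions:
 u(a) = C1 - a^4/12 + a^3/9 - a/3


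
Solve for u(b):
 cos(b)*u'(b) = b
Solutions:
 u(b) = C1 + Integral(b/cos(b), b)


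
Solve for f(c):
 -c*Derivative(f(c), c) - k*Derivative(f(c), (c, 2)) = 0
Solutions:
 f(c) = C1 + C2*sqrt(k)*erf(sqrt(2)*c*sqrt(1/k)/2)


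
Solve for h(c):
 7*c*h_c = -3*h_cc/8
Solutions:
 h(c) = C1 + C2*erf(2*sqrt(21)*c/3)


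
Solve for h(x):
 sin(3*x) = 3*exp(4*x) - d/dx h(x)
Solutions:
 h(x) = C1 + 3*exp(4*x)/4 + cos(3*x)/3


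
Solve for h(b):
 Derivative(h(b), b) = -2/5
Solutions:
 h(b) = C1 - 2*b/5


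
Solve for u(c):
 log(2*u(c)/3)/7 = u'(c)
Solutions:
 -7*Integral(1/(log(_y) - log(3) + log(2)), (_y, u(c))) = C1 - c


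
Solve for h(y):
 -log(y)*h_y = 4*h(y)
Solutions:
 h(y) = C1*exp(-4*li(y))


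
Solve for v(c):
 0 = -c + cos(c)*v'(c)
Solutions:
 v(c) = C1 + Integral(c/cos(c), c)


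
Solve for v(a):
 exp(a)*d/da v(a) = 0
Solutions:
 v(a) = C1


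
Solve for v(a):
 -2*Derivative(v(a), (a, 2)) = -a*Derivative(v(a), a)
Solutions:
 v(a) = C1 + C2*erfi(a/2)


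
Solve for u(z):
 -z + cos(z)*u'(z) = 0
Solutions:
 u(z) = C1 + Integral(z/cos(z), z)


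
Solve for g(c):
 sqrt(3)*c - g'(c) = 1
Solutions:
 g(c) = C1 + sqrt(3)*c^2/2 - c


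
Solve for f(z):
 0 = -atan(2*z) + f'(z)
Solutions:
 f(z) = C1 + z*atan(2*z) - log(4*z^2 + 1)/4


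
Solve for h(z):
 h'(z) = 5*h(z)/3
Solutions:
 h(z) = C1*exp(5*z/3)


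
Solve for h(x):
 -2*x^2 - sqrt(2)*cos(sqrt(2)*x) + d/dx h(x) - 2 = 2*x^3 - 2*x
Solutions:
 h(x) = C1 + x^4/2 + 2*x^3/3 - x^2 + 2*x + sin(sqrt(2)*x)


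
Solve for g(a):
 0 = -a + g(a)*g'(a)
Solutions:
 g(a) = -sqrt(C1 + a^2)
 g(a) = sqrt(C1 + a^2)


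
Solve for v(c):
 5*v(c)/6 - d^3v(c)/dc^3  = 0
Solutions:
 v(c) = C3*exp(5^(1/3)*6^(2/3)*c/6) + (C1*sin(2^(2/3)*3^(1/6)*5^(1/3)*c/4) + C2*cos(2^(2/3)*3^(1/6)*5^(1/3)*c/4))*exp(-5^(1/3)*6^(2/3)*c/12)


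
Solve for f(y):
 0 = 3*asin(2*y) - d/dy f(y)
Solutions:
 f(y) = C1 + 3*y*asin(2*y) + 3*sqrt(1 - 4*y^2)/2


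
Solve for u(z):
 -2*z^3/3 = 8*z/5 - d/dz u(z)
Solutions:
 u(z) = C1 + z^4/6 + 4*z^2/5


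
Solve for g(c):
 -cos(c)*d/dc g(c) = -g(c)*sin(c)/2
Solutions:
 g(c) = C1/sqrt(cos(c))


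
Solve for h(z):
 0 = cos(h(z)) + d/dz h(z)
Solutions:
 h(z) = pi - asin((C1 + exp(2*z))/(C1 - exp(2*z)))
 h(z) = asin((C1 + exp(2*z))/(C1 - exp(2*z)))


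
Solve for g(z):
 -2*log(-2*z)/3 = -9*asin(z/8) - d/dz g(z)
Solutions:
 g(z) = C1 + 2*z*log(-z)/3 - 9*z*asin(z/8) - 2*z/3 + 2*z*log(2)/3 - 9*sqrt(64 - z^2)


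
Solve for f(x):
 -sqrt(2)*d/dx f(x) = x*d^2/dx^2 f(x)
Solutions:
 f(x) = C1 + C2*x^(1 - sqrt(2))


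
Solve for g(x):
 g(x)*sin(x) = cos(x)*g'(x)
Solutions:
 g(x) = C1/cos(x)


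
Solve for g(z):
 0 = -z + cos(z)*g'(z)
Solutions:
 g(z) = C1 + Integral(z/cos(z), z)


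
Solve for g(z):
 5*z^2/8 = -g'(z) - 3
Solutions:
 g(z) = C1 - 5*z^3/24 - 3*z


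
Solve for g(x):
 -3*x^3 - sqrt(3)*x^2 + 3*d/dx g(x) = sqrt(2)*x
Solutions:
 g(x) = C1 + x^4/4 + sqrt(3)*x^3/9 + sqrt(2)*x^2/6


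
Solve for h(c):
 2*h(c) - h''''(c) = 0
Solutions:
 h(c) = C1*exp(-2^(1/4)*c) + C2*exp(2^(1/4)*c) + C3*sin(2^(1/4)*c) + C4*cos(2^(1/4)*c)


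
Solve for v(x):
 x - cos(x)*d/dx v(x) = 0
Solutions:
 v(x) = C1 + Integral(x/cos(x), x)


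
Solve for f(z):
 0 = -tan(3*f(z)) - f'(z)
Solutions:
 f(z) = -asin(C1*exp(-3*z))/3 + pi/3
 f(z) = asin(C1*exp(-3*z))/3


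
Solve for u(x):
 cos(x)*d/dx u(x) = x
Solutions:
 u(x) = C1 + Integral(x/cos(x), x)


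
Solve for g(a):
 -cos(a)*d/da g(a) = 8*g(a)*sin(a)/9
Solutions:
 g(a) = C1*cos(a)^(8/9)


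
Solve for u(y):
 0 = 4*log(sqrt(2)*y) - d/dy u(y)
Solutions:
 u(y) = C1 + 4*y*log(y) - 4*y + y*log(4)


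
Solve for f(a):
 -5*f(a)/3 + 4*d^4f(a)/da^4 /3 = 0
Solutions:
 f(a) = C1*exp(-sqrt(2)*5^(1/4)*a/2) + C2*exp(sqrt(2)*5^(1/4)*a/2) + C3*sin(sqrt(2)*5^(1/4)*a/2) + C4*cos(sqrt(2)*5^(1/4)*a/2)


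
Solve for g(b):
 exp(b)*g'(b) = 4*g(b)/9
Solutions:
 g(b) = C1*exp(-4*exp(-b)/9)


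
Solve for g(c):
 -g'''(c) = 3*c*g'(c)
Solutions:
 g(c) = C1 + Integral(C2*airyai(-3^(1/3)*c) + C3*airybi(-3^(1/3)*c), c)


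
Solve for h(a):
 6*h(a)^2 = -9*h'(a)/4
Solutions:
 h(a) = 3/(C1 + 8*a)


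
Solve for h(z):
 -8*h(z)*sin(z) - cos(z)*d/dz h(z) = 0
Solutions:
 h(z) = C1*cos(z)^8


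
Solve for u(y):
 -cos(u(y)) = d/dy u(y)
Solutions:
 u(y) = pi - asin((C1 + exp(2*y))/(C1 - exp(2*y)))
 u(y) = asin((C1 + exp(2*y))/(C1 - exp(2*y)))


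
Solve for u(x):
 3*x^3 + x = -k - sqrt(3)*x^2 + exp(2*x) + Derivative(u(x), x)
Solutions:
 u(x) = C1 + k*x + 3*x^4/4 + sqrt(3)*x^3/3 + x^2/2 - exp(2*x)/2


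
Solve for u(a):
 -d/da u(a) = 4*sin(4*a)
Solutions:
 u(a) = C1 + cos(4*a)


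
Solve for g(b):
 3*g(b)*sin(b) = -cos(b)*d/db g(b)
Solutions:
 g(b) = C1*cos(b)^3


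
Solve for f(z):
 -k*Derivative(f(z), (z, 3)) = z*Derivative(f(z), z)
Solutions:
 f(z) = C1 + Integral(C2*airyai(z*(-1/k)^(1/3)) + C3*airybi(z*(-1/k)^(1/3)), z)


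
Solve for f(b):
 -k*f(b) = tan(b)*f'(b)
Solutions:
 f(b) = C1*exp(-k*log(sin(b)))


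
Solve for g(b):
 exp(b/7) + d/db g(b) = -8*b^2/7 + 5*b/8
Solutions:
 g(b) = C1 - 8*b^3/21 + 5*b^2/16 - 7*exp(b/7)


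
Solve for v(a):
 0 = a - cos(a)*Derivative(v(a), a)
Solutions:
 v(a) = C1 + Integral(a/cos(a), a)


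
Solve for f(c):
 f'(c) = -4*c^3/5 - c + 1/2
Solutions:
 f(c) = C1 - c^4/5 - c^2/2 + c/2


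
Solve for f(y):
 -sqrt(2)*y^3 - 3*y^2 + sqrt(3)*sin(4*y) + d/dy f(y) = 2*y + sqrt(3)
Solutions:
 f(y) = C1 + sqrt(2)*y^4/4 + y^3 + y^2 + sqrt(3)*y + sqrt(3)*cos(4*y)/4


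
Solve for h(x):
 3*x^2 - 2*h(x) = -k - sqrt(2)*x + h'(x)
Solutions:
 h(x) = C1*exp(-2*x) + k/2 + 3*x^2/2 - 3*x/2 + sqrt(2)*x/2 - sqrt(2)/4 + 3/4


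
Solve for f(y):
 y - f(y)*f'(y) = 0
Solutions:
 f(y) = -sqrt(C1 + y^2)
 f(y) = sqrt(C1 + y^2)


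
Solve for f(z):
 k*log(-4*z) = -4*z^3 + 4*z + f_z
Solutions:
 f(z) = C1 + k*z*log(-z) + k*z*(-1 + 2*log(2)) + z^4 - 2*z^2


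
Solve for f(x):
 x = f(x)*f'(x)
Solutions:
 f(x) = -sqrt(C1 + x^2)
 f(x) = sqrt(C1 + x^2)


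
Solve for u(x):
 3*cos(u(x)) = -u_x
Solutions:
 u(x) = pi - asin((C1 + exp(6*x))/(C1 - exp(6*x)))
 u(x) = asin((C1 + exp(6*x))/(C1 - exp(6*x)))


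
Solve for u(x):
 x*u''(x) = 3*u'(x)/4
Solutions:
 u(x) = C1 + C2*x^(7/4)


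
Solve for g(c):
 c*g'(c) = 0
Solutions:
 g(c) = C1


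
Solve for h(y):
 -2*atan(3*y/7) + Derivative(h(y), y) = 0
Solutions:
 h(y) = C1 + 2*y*atan(3*y/7) - 7*log(9*y^2 + 49)/3


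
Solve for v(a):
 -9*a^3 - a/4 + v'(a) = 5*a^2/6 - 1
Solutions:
 v(a) = C1 + 9*a^4/4 + 5*a^3/18 + a^2/8 - a


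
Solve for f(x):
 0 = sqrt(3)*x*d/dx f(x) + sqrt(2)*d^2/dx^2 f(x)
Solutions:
 f(x) = C1 + C2*erf(6^(1/4)*x/2)


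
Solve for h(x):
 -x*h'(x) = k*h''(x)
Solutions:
 h(x) = C1 + C2*sqrt(k)*erf(sqrt(2)*x*sqrt(1/k)/2)


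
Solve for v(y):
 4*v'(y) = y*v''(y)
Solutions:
 v(y) = C1 + C2*y^5


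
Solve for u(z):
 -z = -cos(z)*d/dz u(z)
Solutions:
 u(z) = C1 + Integral(z/cos(z), z)


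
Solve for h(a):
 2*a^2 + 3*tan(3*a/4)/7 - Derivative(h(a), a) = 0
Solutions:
 h(a) = C1 + 2*a^3/3 - 4*log(cos(3*a/4))/7


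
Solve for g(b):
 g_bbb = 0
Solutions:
 g(b) = C1 + C2*b + C3*b^2


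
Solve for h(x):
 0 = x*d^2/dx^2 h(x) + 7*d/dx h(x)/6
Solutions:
 h(x) = C1 + C2/x^(1/6)


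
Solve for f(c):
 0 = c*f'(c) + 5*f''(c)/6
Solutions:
 f(c) = C1 + C2*erf(sqrt(15)*c/5)


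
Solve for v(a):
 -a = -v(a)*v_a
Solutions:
 v(a) = -sqrt(C1 + a^2)
 v(a) = sqrt(C1 + a^2)


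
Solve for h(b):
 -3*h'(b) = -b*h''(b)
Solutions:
 h(b) = C1 + C2*b^4


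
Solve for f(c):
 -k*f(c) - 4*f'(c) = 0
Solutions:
 f(c) = C1*exp(-c*k/4)


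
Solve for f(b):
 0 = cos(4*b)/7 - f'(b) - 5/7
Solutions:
 f(b) = C1 - 5*b/7 + sin(4*b)/28


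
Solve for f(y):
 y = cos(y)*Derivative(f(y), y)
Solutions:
 f(y) = C1 + Integral(y/cos(y), y)


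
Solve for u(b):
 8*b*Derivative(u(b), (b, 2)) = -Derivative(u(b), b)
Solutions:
 u(b) = C1 + C2*b^(7/8)


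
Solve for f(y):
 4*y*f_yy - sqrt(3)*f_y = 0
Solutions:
 f(y) = C1 + C2*y^(sqrt(3)/4 + 1)


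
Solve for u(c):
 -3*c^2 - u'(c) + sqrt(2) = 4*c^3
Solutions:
 u(c) = C1 - c^4 - c^3 + sqrt(2)*c


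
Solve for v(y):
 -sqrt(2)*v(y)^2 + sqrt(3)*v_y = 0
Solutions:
 v(y) = -3/(C1 + sqrt(6)*y)


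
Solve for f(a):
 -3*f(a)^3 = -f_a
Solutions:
 f(a) = -sqrt(2)*sqrt(-1/(C1 + 3*a))/2
 f(a) = sqrt(2)*sqrt(-1/(C1 + 3*a))/2


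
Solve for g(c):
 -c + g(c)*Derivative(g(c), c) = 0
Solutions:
 g(c) = -sqrt(C1 + c^2)
 g(c) = sqrt(C1 + c^2)


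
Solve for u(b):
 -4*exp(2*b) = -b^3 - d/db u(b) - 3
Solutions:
 u(b) = C1 - b^4/4 - 3*b + 2*exp(2*b)


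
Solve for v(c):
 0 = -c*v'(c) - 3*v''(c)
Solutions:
 v(c) = C1 + C2*erf(sqrt(6)*c/6)


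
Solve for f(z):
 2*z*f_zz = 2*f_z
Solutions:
 f(z) = C1 + C2*z^2


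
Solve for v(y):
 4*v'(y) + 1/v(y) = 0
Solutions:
 v(y) = -sqrt(C1 - 2*y)/2
 v(y) = sqrt(C1 - 2*y)/2


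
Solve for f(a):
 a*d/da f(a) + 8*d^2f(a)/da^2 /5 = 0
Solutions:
 f(a) = C1 + C2*erf(sqrt(5)*a/4)


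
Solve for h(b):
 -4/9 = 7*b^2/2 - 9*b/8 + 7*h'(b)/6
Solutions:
 h(b) = C1 - b^3 + 27*b^2/56 - 8*b/21


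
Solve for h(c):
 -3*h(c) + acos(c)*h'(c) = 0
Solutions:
 h(c) = C1*exp(3*Integral(1/acos(c), c))


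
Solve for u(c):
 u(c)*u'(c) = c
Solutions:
 u(c) = -sqrt(C1 + c^2)
 u(c) = sqrt(C1 + c^2)


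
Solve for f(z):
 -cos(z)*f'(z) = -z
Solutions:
 f(z) = C1 + Integral(z/cos(z), z)


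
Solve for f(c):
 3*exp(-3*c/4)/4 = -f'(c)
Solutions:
 f(c) = C1 + exp(-3*c/4)


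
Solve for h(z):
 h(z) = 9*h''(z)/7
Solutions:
 h(z) = C1*exp(-sqrt(7)*z/3) + C2*exp(sqrt(7)*z/3)


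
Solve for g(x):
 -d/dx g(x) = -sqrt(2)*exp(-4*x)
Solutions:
 g(x) = C1 - sqrt(2)*exp(-4*x)/4


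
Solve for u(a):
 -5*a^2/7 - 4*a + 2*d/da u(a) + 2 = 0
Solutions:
 u(a) = C1 + 5*a^3/42 + a^2 - a


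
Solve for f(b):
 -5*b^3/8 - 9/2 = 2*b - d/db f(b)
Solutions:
 f(b) = C1 + 5*b^4/32 + b^2 + 9*b/2


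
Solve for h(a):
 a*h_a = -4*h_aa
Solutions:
 h(a) = C1 + C2*erf(sqrt(2)*a/4)


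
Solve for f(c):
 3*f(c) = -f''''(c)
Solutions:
 f(c) = (C1*sin(sqrt(2)*3^(1/4)*c/2) + C2*cos(sqrt(2)*3^(1/4)*c/2))*exp(-sqrt(2)*3^(1/4)*c/2) + (C3*sin(sqrt(2)*3^(1/4)*c/2) + C4*cos(sqrt(2)*3^(1/4)*c/2))*exp(sqrt(2)*3^(1/4)*c/2)


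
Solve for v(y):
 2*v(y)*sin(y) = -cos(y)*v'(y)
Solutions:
 v(y) = C1*cos(y)^2


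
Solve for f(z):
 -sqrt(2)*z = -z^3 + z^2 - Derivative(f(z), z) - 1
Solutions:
 f(z) = C1 - z^4/4 + z^3/3 + sqrt(2)*z^2/2 - z


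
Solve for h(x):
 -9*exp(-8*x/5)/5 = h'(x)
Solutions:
 h(x) = C1 + 9*exp(-8*x/5)/8


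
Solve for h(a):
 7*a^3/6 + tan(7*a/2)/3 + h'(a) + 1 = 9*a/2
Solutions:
 h(a) = C1 - 7*a^4/24 + 9*a^2/4 - a + 2*log(cos(7*a/2))/21


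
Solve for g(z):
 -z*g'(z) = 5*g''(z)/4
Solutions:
 g(z) = C1 + C2*erf(sqrt(10)*z/5)


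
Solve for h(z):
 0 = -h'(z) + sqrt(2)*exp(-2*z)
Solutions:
 h(z) = C1 - sqrt(2)*exp(-2*z)/2


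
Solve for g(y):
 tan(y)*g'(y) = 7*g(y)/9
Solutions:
 g(y) = C1*sin(y)^(7/9)


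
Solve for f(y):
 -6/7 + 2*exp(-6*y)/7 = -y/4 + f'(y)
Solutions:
 f(y) = C1 + y^2/8 - 6*y/7 - exp(-6*y)/21


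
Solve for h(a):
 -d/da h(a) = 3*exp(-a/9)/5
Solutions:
 h(a) = C1 + 27*exp(-a/9)/5


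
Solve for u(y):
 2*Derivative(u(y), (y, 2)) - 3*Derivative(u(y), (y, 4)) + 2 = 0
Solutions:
 u(y) = C1 + C2*y + C3*exp(-sqrt(6)*y/3) + C4*exp(sqrt(6)*y/3) - y^2/2


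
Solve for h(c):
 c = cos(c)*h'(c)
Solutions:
 h(c) = C1 + Integral(c/cos(c), c)


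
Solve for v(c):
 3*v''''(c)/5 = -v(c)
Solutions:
 v(c) = (C1*sin(sqrt(2)*3^(3/4)*5^(1/4)*c/6) + C2*cos(sqrt(2)*3^(3/4)*5^(1/4)*c/6))*exp(-sqrt(2)*3^(3/4)*5^(1/4)*c/6) + (C3*sin(sqrt(2)*3^(3/4)*5^(1/4)*c/6) + C4*cos(sqrt(2)*3^(3/4)*5^(1/4)*c/6))*exp(sqrt(2)*3^(3/4)*5^(1/4)*c/6)


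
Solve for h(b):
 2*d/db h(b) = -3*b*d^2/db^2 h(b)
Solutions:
 h(b) = C1 + C2*b^(1/3)


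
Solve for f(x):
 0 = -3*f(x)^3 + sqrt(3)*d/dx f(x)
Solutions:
 f(x) = -sqrt(2)*sqrt(-1/(C1 + sqrt(3)*x))/2
 f(x) = sqrt(2)*sqrt(-1/(C1 + sqrt(3)*x))/2


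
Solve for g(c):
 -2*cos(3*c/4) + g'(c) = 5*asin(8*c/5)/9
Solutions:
 g(c) = C1 + 5*c*asin(8*c/5)/9 + 5*sqrt(25 - 64*c^2)/72 + 8*sin(3*c/4)/3


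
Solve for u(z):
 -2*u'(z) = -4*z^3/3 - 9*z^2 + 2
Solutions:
 u(z) = C1 + z^4/6 + 3*z^3/2 - z


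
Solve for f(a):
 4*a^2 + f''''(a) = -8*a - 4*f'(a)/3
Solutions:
 f(a) = C1 + C4*exp(-6^(2/3)*a/3) - a^3 - 3*a^2 + (C2*sin(2^(2/3)*3^(1/6)*a/2) + C3*cos(2^(2/3)*3^(1/6)*a/2))*exp(6^(2/3)*a/6)


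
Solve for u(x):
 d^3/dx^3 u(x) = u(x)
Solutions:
 u(x) = C3*exp(x) + (C1*sin(sqrt(3)*x/2) + C2*cos(sqrt(3)*x/2))*exp(-x/2)


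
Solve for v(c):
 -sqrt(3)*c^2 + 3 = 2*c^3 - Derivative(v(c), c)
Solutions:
 v(c) = C1 + c^4/2 + sqrt(3)*c^3/3 - 3*c


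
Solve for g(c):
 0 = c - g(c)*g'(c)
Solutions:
 g(c) = -sqrt(C1 + c^2)
 g(c) = sqrt(C1 + c^2)


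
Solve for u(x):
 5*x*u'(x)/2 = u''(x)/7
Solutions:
 u(x) = C1 + C2*erfi(sqrt(35)*x/2)


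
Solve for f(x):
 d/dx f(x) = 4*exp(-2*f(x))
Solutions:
 f(x) = log(-sqrt(C1 + 8*x))
 f(x) = log(C1 + 8*x)/2


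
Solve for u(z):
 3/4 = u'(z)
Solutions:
 u(z) = C1 + 3*z/4


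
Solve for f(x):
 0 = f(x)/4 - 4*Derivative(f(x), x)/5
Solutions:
 f(x) = C1*exp(5*x/16)


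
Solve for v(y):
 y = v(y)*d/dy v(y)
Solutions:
 v(y) = -sqrt(C1 + y^2)
 v(y) = sqrt(C1 + y^2)


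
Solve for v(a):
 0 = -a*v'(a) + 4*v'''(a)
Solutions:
 v(a) = C1 + Integral(C2*airyai(2^(1/3)*a/2) + C3*airybi(2^(1/3)*a/2), a)


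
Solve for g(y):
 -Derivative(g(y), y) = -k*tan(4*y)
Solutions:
 g(y) = C1 - k*log(cos(4*y))/4


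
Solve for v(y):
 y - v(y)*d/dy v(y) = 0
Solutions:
 v(y) = -sqrt(C1 + y^2)
 v(y) = sqrt(C1 + y^2)


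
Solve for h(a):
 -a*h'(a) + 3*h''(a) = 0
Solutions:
 h(a) = C1 + C2*erfi(sqrt(6)*a/6)


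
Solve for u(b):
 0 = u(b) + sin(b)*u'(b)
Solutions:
 u(b) = C1*sqrt(cos(b) + 1)/sqrt(cos(b) - 1)


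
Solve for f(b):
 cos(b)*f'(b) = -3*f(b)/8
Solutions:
 f(b) = C1*(sin(b) - 1)^(3/16)/(sin(b) + 1)^(3/16)


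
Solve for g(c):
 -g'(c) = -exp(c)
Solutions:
 g(c) = C1 + exp(c)


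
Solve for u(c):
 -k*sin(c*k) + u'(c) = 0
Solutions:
 u(c) = C1 - cos(c*k)


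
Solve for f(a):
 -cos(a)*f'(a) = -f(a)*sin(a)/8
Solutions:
 f(a) = C1/cos(a)^(1/8)


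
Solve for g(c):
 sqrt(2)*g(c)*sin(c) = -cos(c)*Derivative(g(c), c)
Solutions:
 g(c) = C1*cos(c)^(sqrt(2))


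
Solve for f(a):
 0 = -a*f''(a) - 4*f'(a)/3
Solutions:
 f(a) = C1 + C2/a^(1/3)


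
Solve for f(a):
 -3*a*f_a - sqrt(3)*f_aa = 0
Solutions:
 f(a) = C1 + C2*erf(sqrt(2)*3^(1/4)*a/2)


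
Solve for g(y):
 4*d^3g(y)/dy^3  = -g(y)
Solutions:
 g(y) = C3*exp(-2^(1/3)*y/2) + (C1*sin(2^(1/3)*sqrt(3)*y/4) + C2*cos(2^(1/3)*sqrt(3)*y/4))*exp(2^(1/3)*y/4)


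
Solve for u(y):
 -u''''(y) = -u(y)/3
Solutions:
 u(y) = C1*exp(-3^(3/4)*y/3) + C2*exp(3^(3/4)*y/3) + C3*sin(3^(3/4)*y/3) + C4*cos(3^(3/4)*y/3)


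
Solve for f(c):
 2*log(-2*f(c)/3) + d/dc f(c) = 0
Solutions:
 Integral(1/(log(-_y) - log(3) + log(2)), (_y, f(c)))/2 = C1 - c


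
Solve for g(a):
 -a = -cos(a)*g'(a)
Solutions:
 g(a) = C1 + Integral(a/cos(a), a)


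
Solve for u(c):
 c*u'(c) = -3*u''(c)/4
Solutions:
 u(c) = C1 + C2*erf(sqrt(6)*c/3)


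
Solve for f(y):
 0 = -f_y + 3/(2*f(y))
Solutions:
 f(y) = -sqrt(C1 + 3*y)
 f(y) = sqrt(C1 + 3*y)


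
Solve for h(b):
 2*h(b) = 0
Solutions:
 h(b) = 0


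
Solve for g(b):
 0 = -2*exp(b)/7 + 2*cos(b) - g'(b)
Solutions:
 g(b) = C1 - 2*exp(b)/7 + 2*sin(b)


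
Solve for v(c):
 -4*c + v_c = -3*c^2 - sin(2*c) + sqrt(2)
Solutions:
 v(c) = C1 - c^3 + 2*c^2 + sqrt(2)*c + cos(2*c)/2


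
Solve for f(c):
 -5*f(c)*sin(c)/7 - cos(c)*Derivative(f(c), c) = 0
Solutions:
 f(c) = C1*cos(c)^(5/7)


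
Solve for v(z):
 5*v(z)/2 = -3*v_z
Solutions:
 v(z) = C1*exp(-5*z/6)


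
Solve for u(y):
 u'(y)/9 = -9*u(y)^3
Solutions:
 u(y) = -sqrt(2)*sqrt(-1/(C1 - 81*y))/2
 u(y) = sqrt(2)*sqrt(-1/(C1 - 81*y))/2


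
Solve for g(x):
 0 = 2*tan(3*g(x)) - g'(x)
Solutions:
 g(x) = -asin(C1*exp(6*x))/3 + pi/3
 g(x) = asin(C1*exp(6*x))/3


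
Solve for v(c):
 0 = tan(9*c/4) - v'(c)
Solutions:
 v(c) = C1 - 4*log(cos(9*c/4))/9


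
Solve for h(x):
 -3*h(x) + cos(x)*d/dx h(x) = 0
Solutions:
 h(x) = C1*(sin(x) + 1)^(3/2)/(sin(x) - 1)^(3/2)


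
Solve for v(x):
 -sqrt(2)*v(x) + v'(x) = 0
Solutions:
 v(x) = C1*exp(sqrt(2)*x)


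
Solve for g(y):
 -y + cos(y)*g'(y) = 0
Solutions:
 g(y) = C1 + Integral(y/cos(y), y)


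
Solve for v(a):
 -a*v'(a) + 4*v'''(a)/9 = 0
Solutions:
 v(a) = C1 + Integral(C2*airyai(2^(1/3)*3^(2/3)*a/2) + C3*airybi(2^(1/3)*3^(2/3)*a/2), a)


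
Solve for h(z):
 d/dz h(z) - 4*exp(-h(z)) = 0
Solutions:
 h(z) = log(C1 + 4*z)


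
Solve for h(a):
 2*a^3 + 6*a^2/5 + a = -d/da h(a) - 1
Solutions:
 h(a) = C1 - a^4/2 - 2*a^3/5 - a^2/2 - a


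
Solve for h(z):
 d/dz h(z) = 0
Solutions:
 h(z) = C1


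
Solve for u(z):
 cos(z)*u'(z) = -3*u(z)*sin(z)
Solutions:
 u(z) = C1*cos(z)^3


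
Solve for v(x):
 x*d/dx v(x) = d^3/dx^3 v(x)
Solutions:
 v(x) = C1 + Integral(C2*airyai(x) + C3*airybi(x), x)


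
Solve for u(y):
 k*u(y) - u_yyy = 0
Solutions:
 u(y) = C1*exp(k^(1/3)*y) + C2*exp(k^(1/3)*y*(-1 + sqrt(3)*I)/2) + C3*exp(-k^(1/3)*y*(1 + sqrt(3)*I)/2)


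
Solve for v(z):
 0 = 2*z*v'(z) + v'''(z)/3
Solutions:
 v(z) = C1 + Integral(C2*airyai(-6^(1/3)*z) + C3*airybi(-6^(1/3)*z), z)


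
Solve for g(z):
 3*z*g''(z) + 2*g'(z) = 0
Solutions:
 g(z) = C1 + C2*z^(1/3)


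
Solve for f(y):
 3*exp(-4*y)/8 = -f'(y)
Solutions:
 f(y) = C1 + 3*exp(-4*y)/32


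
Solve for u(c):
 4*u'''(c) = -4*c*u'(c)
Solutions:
 u(c) = C1 + Integral(C2*airyai(-c) + C3*airybi(-c), c)


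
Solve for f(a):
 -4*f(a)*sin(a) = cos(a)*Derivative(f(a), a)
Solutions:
 f(a) = C1*cos(a)^4


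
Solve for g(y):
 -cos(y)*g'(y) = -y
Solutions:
 g(y) = C1 + Integral(y/cos(y), y)


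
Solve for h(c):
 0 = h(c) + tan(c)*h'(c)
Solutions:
 h(c) = C1/sin(c)


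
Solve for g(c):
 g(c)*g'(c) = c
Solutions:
 g(c) = -sqrt(C1 + c^2)
 g(c) = sqrt(C1 + c^2)


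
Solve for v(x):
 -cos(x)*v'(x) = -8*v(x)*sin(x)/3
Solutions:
 v(x) = C1/cos(x)^(8/3)


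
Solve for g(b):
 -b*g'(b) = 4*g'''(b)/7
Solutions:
 g(b) = C1 + Integral(C2*airyai(-14^(1/3)*b/2) + C3*airybi(-14^(1/3)*b/2), b)


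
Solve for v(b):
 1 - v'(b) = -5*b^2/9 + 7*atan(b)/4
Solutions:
 v(b) = C1 + 5*b^3/27 - 7*b*atan(b)/4 + b + 7*log(b^2 + 1)/8


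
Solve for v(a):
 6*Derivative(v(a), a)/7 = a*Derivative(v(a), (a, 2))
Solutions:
 v(a) = C1 + C2*a^(13/7)


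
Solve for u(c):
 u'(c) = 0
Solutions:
 u(c) = C1


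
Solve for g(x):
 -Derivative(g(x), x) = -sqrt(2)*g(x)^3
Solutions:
 g(x) = -sqrt(2)*sqrt(-1/(C1 + sqrt(2)*x))/2
 g(x) = sqrt(2)*sqrt(-1/(C1 + sqrt(2)*x))/2


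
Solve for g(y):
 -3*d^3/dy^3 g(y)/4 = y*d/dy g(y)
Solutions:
 g(y) = C1 + Integral(C2*airyai(-6^(2/3)*y/3) + C3*airybi(-6^(2/3)*y/3), y)


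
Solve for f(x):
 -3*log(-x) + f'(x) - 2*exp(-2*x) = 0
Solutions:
 f(x) = C1 + 3*x*log(-x) - 3*x - exp(-2*x)


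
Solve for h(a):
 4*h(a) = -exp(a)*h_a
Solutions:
 h(a) = C1*exp(4*exp(-a))


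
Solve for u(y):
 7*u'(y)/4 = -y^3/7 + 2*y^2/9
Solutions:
 u(y) = C1 - y^4/49 + 8*y^3/189


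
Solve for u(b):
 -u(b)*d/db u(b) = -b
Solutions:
 u(b) = -sqrt(C1 + b^2)
 u(b) = sqrt(C1 + b^2)


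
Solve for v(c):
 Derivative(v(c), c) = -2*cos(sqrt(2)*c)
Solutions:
 v(c) = C1 - sqrt(2)*sin(sqrt(2)*c)


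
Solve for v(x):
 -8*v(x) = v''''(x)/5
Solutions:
 v(x) = (C1*sin(10^(1/4)*x) + C2*cos(10^(1/4)*x))*exp(-10^(1/4)*x) + (C3*sin(10^(1/4)*x) + C4*cos(10^(1/4)*x))*exp(10^(1/4)*x)


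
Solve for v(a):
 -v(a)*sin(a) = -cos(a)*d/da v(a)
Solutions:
 v(a) = C1/cos(a)


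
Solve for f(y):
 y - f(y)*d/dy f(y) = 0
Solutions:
 f(y) = -sqrt(C1 + y^2)
 f(y) = sqrt(C1 + y^2)


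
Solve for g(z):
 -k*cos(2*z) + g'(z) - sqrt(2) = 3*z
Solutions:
 g(z) = C1 + k*sin(2*z)/2 + 3*z^2/2 + sqrt(2)*z


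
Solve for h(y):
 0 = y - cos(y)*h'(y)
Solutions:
 h(y) = C1 + Integral(y/cos(y), y)


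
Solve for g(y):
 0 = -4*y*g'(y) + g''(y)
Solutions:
 g(y) = C1 + C2*erfi(sqrt(2)*y)


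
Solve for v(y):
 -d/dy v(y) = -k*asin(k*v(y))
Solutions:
 Integral(1/asin(_y*k), (_y, v(y))) = C1 + k*y


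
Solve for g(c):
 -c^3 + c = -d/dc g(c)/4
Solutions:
 g(c) = C1 + c^4 - 2*c^2


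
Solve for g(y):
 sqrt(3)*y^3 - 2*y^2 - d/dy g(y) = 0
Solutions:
 g(y) = C1 + sqrt(3)*y^4/4 - 2*y^3/3


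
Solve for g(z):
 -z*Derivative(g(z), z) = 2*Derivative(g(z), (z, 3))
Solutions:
 g(z) = C1 + Integral(C2*airyai(-2^(2/3)*z/2) + C3*airybi(-2^(2/3)*z/2), z)


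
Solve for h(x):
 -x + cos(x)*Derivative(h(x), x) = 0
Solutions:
 h(x) = C1 + Integral(x/cos(x), x)


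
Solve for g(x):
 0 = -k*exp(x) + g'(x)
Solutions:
 g(x) = C1 + k*exp(x)


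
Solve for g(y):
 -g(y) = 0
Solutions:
 g(y) = 0


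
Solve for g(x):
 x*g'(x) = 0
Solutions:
 g(x) = C1


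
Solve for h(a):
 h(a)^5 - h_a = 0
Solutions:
 h(a) = -(-1/(C1 + 4*a))^(1/4)
 h(a) = (-1/(C1 + 4*a))^(1/4)
 h(a) = -I*(-1/(C1 + 4*a))^(1/4)
 h(a) = I*(-1/(C1 + 4*a))^(1/4)


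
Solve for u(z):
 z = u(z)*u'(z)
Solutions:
 u(z) = -sqrt(C1 + z^2)
 u(z) = sqrt(C1 + z^2)


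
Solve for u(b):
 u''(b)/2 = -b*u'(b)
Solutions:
 u(b) = C1 + C2*erf(b)


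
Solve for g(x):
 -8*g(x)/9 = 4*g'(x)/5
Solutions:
 g(x) = C1*exp(-10*x/9)


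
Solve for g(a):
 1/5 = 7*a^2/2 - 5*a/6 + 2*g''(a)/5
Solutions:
 g(a) = C1 + C2*a - 35*a^4/48 + 25*a^3/72 + a^2/4


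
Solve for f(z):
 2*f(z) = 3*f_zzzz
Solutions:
 f(z) = C1*exp(-2^(1/4)*3^(3/4)*z/3) + C2*exp(2^(1/4)*3^(3/4)*z/3) + C3*sin(2^(1/4)*3^(3/4)*z/3) + C4*cos(2^(1/4)*3^(3/4)*z/3)


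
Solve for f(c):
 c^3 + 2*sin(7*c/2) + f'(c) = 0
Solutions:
 f(c) = C1 - c^4/4 + 4*cos(7*c/2)/7


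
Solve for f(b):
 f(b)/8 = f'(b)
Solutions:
 f(b) = C1*exp(b/8)


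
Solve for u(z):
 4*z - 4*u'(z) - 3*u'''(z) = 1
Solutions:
 u(z) = C1 + C2*sin(2*sqrt(3)*z/3) + C3*cos(2*sqrt(3)*z/3) + z^2/2 - z/4


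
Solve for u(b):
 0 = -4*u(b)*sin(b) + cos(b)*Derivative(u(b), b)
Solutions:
 u(b) = C1/cos(b)^4


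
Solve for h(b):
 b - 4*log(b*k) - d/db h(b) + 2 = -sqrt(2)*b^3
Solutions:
 h(b) = C1 + sqrt(2)*b^4/4 + b^2/2 - 4*b*log(b*k) + 6*b


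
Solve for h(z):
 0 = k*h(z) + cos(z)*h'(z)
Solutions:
 h(z) = C1*exp(k*(log(sin(z) - 1) - log(sin(z) + 1))/2)


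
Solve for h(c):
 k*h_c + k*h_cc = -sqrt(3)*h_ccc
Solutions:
 h(c) = C1 + C2*exp(sqrt(3)*c*(-k + sqrt(k*(k - 4*sqrt(3))))/6) + C3*exp(-sqrt(3)*c*(k + sqrt(k*(k - 4*sqrt(3))))/6)


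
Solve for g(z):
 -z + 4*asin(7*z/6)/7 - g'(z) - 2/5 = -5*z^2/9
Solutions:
 g(z) = C1 + 5*z^3/27 - z^2/2 + 4*z*asin(7*z/6)/7 - 2*z/5 + 4*sqrt(36 - 49*z^2)/49


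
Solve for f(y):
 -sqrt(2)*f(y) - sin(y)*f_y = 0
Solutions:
 f(y) = C1*(cos(y) + 1)^(sqrt(2)/2)/(cos(y) - 1)^(sqrt(2)/2)


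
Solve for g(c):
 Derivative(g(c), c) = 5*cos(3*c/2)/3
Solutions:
 g(c) = C1 + 10*sin(3*c/2)/9


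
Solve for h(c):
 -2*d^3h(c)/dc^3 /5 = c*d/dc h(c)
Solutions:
 h(c) = C1 + Integral(C2*airyai(-2^(2/3)*5^(1/3)*c/2) + C3*airybi(-2^(2/3)*5^(1/3)*c/2), c)


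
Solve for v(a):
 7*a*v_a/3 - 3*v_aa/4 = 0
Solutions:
 v(a) = C1 + C2*erfi(sqrt(14)*a/3)


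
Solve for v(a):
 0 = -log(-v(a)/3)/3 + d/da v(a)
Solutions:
 -3*Integral(1/(log(-_y) - log(3)), (_y, v(a))) = C1 - a


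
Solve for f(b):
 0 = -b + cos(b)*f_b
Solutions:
 f(b) = C1 + Integral(b/cos(b), b)


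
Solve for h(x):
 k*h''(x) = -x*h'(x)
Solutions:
 h(x) = C1 + C2*sqrt(k)*erf(sqrt(2)*x*sqrt(1/k)/2)


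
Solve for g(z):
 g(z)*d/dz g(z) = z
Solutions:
 g(z) = -sqrt(C1 + z^2)
 g(z) = sqrt(C1 + z^2)


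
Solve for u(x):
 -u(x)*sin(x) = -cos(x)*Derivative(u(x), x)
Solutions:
 u(x) = C1/cos(x)


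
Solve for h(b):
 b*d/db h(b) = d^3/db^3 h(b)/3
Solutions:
 h(b) = C1 + Integral(C2*airyai(3^(1/3)*b) + C3*airybi(3^(1/3)*b), b)


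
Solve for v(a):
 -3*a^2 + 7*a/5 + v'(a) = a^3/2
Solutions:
 v(a) = C1 + a^4/8 + a^3 - 7*a^2/10


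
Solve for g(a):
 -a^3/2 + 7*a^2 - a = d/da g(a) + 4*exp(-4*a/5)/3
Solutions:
 g(a) = C1 - a^4/8 + 7*a^3/3 - a^2/2 + 5*exp(-4*a/5)/3


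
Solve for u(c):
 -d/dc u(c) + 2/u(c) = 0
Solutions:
 u(c) = -sqrt(C1 + 4*c)
 u(c) = sqrt(C1 + 4*c)


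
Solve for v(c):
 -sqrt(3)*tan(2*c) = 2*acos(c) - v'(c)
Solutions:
 v(c) = C1 + 2*c*acos(c) - 2*sqrt(1 - c^2) - sqrt(3)*log(cos(2*c))/2


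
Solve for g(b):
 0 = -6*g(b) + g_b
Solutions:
 g(b) = C1*exp(6*b)


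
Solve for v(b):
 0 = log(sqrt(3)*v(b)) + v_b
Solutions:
 2*Integral(1/(2*log(_y) + log(3)), (_y, v(b))) = C1 - b


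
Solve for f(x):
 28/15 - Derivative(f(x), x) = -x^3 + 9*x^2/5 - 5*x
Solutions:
 f(x) = C1 + x^4/4 - 3*x^3/5 + 5*x^2/2 + 28*x/15


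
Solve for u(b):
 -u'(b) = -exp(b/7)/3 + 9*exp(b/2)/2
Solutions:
 u(b) = C1 + 7*exp(b/7)/3 - 9*exp(b/2)


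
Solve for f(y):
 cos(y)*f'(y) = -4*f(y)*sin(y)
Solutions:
 f(y) = C1*cos(y)^4


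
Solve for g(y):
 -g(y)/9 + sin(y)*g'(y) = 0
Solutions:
 g(y) = C1*(cos(y) - 1)^(1/18)/(cos(y) + 1)^(1/18)


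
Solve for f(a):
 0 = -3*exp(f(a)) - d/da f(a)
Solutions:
 f(a) = log(1/(C1 + 3*a))


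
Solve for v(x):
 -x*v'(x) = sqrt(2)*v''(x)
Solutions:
 v(x) = C1 + C2*erf(2^(1/4)*x/2)


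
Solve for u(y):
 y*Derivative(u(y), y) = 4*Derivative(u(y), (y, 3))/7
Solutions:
 u(y) = C1 + Integral(C2*airyai(14^(1/3)*y/2) + C3*airybi(14^(1/3)*y/2), y)


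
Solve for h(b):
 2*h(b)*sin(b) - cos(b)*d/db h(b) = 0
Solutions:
 h(b) = C1/cos(b)^2


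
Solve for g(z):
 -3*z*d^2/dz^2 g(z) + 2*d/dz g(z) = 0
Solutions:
 g(z) = C1 + C2*z^(5/3)


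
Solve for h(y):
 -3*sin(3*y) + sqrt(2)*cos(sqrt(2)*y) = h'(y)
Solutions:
 h(y) = C1 + sin(sqrt(2)*y) + cos(3*y)


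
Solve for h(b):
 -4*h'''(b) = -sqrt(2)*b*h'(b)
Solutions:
 h(b) = C1 + Integral(C2*airyai(sqrt(2)*b/2) + C3*airybi(sqrt(2)*b/2), b)


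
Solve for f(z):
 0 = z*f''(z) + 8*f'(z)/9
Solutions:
 f(z) = C1 + C2*z^(1/9)


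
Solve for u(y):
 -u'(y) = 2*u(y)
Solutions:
 u(y) = C1*exp(-2*y)


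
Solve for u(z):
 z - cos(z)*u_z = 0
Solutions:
 u(z) = C1 + Integral(z/cos(z), z)


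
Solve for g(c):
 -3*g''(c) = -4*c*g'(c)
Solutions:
 g(c) = C1 + C2*erfi(sqrt(6)*c/3)


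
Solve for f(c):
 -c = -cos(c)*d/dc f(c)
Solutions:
 f(c) = C1 + Integral(c/cos(c), c)


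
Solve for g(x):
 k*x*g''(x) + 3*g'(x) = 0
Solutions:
 g(x) = C1 + x^(((re(k) - 3)*re(k) + im(k)^2)/(re(k)^2 + im(k)^2))*(C2*sin(3*log(x)*Abs(im(k))/(re(k)^2 + im(k)^2)) + C3*cos(3*log(x)*im(k)/(re(k)^2 + im(k)^2)))


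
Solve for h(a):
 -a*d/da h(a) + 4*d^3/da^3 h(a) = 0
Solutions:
 h(a) = C1 + Integral(C2*airyai(2^(1/3)*a/2) + C3*airybi(2^(1/3)*a/2), a)


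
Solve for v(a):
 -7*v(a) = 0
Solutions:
 v(a) = 0


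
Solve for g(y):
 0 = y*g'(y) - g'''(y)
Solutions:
 g(y) = C1 + Integral(C2*airyai(y) + C3*airybi(y), y)


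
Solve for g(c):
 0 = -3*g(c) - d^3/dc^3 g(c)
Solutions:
 g(c) = C3*exp(-3^(1/3)*c) + (C1*sin(3^(5/6)*c/2) + C2*cos(3^(5/6)*c/2))*exp(3^(1/3)*c/2)


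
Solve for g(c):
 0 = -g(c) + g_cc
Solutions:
 g(c) = C1*exp(-c) + C2*exp(c)


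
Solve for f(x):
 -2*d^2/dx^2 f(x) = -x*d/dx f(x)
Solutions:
 f(x) = C1 + C2*erfi(x/2)


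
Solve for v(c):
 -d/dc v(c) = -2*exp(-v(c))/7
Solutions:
 v(c) = log(C1 + 2*c/7)


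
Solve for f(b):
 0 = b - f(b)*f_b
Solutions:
 f(b) = -sqrt(C1 + b^2)
 f(b) = sqrt(C1 + b^2)


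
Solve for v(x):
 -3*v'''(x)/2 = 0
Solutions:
 v(x) = C1 + C2*x + C3*x^2


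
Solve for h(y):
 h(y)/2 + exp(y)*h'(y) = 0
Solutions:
 h(y) = C1*exp(exp(-y)/2)


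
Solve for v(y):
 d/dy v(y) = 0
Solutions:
 v(y) = C1


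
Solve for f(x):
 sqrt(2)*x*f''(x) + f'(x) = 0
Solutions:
 f(x) = C1 + C2*x^(1 - sqrt(2)/2)


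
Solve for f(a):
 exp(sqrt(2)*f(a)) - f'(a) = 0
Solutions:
 f(a) = sqrt(2)*(2*log(-1/(C1 + a)) - log(2))/4


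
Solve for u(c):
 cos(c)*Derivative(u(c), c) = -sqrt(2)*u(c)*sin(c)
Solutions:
 u(c) = C1*cos(c)^(sqrt(2))


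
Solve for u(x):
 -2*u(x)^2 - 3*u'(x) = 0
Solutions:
 u(x) = 3/(C1 + 2*x)


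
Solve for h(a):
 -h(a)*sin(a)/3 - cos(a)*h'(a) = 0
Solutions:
 h(a) = C1*cos(a)^(1/3)


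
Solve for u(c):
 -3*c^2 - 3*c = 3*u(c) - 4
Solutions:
 u(c) = -c^2 - c + 4/3


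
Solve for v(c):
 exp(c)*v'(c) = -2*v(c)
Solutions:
 v(c) = C1*exp(2*exp(-c))


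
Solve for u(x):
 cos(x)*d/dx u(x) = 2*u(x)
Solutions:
 u(x) = C1*(sin(x) + 1)/(sin(x) - 1)


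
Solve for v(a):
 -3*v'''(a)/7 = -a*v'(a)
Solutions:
 v(a) = C1 + Integral(C2*airyai(3^(2/3)*7^(1/3)*a/3) + C3*airybi(3^(2/3)*7^(1/3)*a/3), a)


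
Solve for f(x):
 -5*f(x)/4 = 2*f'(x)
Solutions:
 f(x) = C1*exp(-5*x/8)


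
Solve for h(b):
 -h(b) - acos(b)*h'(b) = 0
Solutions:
 h(b) = C1*exp(-Integral(1/acos(b), b))


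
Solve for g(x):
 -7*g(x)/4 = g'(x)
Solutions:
 g(x) = C1*exp(-7*x/4)


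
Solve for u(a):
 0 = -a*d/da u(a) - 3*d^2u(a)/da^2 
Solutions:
 u(a) = C1 + C2*erf(sqrt(6)*a/6)


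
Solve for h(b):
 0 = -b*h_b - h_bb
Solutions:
 h(b) = C1 + C2*erf(sqrt(2)*b/2)


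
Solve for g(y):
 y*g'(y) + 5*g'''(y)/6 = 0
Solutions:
 g(y) = C1 + Integral(C2*airyai(-5^(2/3)*6^(1/3)*y/5) + C3*airybi(-5^(2/3)*6^(1/3)*y/5), y)


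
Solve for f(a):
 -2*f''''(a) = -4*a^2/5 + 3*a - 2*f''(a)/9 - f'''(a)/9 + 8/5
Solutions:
 f(a) = C1 + C2*a + C3*exp(a*(1 - sqrt(145))/36) + C4*exp(a*(1 + sqrt(145))/36) - 3*a^4/10 + 57*a^3/20 - 1323*a^2/40


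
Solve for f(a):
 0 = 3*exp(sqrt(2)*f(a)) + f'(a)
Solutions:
 f(a) = sqrt(2)*(2*log(1/(C1 + 3*a)) - log(2))/4


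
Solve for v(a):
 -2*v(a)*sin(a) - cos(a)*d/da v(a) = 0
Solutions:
 v(a) = C1*cos(a)^2


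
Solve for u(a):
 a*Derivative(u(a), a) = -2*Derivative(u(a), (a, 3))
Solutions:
 u(a) = C1 + Integral(C2*airyai(-2^(2/3)*a/2) + C3*airybi(-2^(2/3)*a/2), a)


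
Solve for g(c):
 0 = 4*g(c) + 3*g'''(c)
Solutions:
 g(c) = C3*exp(-6^(2/3)*c/3) + (C1*sin(2^(2/3)*3^(1/6)*c/2) + C2*cos(2^(2/3)*3^(1/6)*c/2))*exp(6^(2/3)*c/6)


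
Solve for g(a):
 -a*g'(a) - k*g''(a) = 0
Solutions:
 g(a) = C1 + C2*sqrt(k)*erf(sqrt(2)*a*sqrt(1/k)/2)


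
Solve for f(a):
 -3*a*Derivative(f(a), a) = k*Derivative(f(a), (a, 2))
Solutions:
 f(a) = C1 + C2*sqrt(k)*erf(sqrt(6)*a*sqrt(1/k)/2)


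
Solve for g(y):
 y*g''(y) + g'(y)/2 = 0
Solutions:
 g(y) = C1 + C2*sqrt(y)


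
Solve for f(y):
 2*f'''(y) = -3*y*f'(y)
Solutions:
 f(y) = C1 + Integral(C2*airyai(-2^(2/3)*3^(1/3)*y/2) + C3*airybi(-2^(2/3)*3^(1/3)*y/2), y)


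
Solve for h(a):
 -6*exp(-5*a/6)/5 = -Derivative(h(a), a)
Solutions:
 h(a) = C1 - 36*exp(-5*a/6)/25


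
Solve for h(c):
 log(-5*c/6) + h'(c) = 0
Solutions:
 h(c) = C1 - c*log(-c) + c*(-log(5) + 1 + log(6))


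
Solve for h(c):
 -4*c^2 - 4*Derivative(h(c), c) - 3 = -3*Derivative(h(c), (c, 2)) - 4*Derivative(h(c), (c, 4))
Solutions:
 h(c) = C1 + C2*exp(c*(-(4 + sqrt(17))^(1/3) + (4 + sqrt(17))^(-1/3))/4)*sin(sqrt(3)*c*((4 + sqrt(17))^(-1/3) + (4 + sqrt(17))^(1/3))/4) + C3*exp(c*(-(4 + sqrt(17))^(1/3) + (4 + sqrt(17))^(-1/3))/4)*cos(sqrt(3)*c*((4 + sqrt(17))^(-1/3) + (4 + sqrt(17))^(1/3))/4) + C4*exp(-c*(-(4 + sqrt(17))^(1/3) + (4 + sqrt(17))^(-1/3))/2) - c^3/3 - 3*c^2/4 - 15*c/8


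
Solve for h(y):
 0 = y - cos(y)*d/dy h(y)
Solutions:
 h(y) = C1 + Integral(y/cos(y), y)


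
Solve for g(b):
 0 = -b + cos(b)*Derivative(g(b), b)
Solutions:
 g(b) = C1 + Integral(b/cos(b), b)


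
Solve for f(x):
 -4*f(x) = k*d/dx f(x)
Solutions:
 f(x) = C1*exp(-4*x/k)


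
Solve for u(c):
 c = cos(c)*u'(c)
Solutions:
 u(c) = C1 + Integral(c/cos(c), c)


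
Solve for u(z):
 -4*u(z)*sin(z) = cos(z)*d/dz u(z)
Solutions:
 u(z) = C1*cos(z)^4


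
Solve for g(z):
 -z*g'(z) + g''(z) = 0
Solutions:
 g(z) = C1 + C2*erfi(sqrt(2)*z/2)


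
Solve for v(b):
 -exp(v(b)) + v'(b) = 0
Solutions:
 v(b) = log(-1/(C1 + b))


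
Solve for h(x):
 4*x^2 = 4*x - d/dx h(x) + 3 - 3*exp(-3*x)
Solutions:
 h(x) = C1 - 4*x^3/3 + 2*x^2 + 3*x + exp(-3*x)


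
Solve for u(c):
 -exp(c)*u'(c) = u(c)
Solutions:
 u(c) = C1*exp(exp(-c))


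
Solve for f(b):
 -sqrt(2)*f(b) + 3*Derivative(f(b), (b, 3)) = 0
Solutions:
 f(b) = C3*exp(2^(1/6)*3^(2/3)*b/3) + (C1*sin(6^(1/6)*b/2) + C2*cos(6^(1/6)*b/2))*exp(-2^(1/6)*3^(2/3)*b/6)


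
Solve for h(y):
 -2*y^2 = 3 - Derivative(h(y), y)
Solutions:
 h(y) = C1 + 2*y^3/3 + 3*y


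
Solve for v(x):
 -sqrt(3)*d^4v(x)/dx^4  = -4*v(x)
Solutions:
 v(x) = C1*exp(-sqrt(2)*3^(7/8)*x/3) + C2*exp(sqrt(2)*3^(7/8)*x/3) + C3*sin(sqrt(2)*3^(7/8)*x/3) + C4*cos(sqrt(2)*3^(7/8)*x/3)
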